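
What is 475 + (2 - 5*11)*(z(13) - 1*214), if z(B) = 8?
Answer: 11393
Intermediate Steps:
475 + (2 - 5*11)*(z(13) - 1*214) = 475 + (2 - 5*11)*(8 - 1*214) = 475 + (2 - 55)*(8 - 214) = 475 - 53*(-206) = 475 + 10918 = 11393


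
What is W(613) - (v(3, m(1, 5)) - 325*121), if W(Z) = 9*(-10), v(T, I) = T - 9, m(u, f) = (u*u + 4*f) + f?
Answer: 39241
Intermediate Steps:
m(u, f) = u**2 + 5*f (m(u, f) = (u**2 + 4*f) + f = u**2 + 5*f)
v(T, I) = -9 + T
W(Z) = -90
W(613) - (v(3, m(1, 5)) - 325*121) = -90 - ((-9 + 3) - 325*121) = -90 - (-6 - 39325) = -90 - 1*(-39331) = -90 + 39331 = 39241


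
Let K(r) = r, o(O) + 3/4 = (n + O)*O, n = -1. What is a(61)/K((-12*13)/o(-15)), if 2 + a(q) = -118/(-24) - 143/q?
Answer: -133661/152256 ≈ -0.87787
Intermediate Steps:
o(O) = -3/4 + O*(-1 + O) (o(O) = -3/4 + (-1 + O)*O = -3/4 + O*(-1 + O))
a(q) = 35/12 - 143/q (a(q) = -2 + (-118/(-24) - 143/q) = -2 + (-118*(-1/24) - 143/q) = -2 + (59/12 - 143/q) = 35/12 - 143/q)
a(61)/K((-12*13)/o(-15)) = (35/12 - 143/61)/(((-12*13)/(-3/4 + (-15)**2 - 1*(-15)))) = (35/12 - 143*1/61)/((-156/(-3/4 + 225 + 15))) = (35/12 - 143/61)/((-156/957/4)) = 419/(732*((-156*4/957))) = 419/(732*(-208/319)) = (419/732)*(-319/208) = -133661/152256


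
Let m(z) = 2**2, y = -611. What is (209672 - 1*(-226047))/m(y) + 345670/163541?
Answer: 71259303659/654164 ≈ 1.0893e+5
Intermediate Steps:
m(z) = 4
(209672 - 1*(-226047))/m(y) + 345670/163541 = (209672 - 1*(-226047))/4 + 345670/163541 = (209672 + 226047)*(1/4) + 345670*(1/163541) = 435719*(1/4) + 345670/163541 = 435719/4 + 345670/163541 = 71259303659/654164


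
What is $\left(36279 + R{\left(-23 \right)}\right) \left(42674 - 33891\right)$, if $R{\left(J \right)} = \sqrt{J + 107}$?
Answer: $318638457 + 17566 \sqrt{21} \approx 3.1872 \cdot 10^{8}$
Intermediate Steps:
$R{\left(J \right)} = \sqrt{107 + J}$
$\left(36279 + R{\left(-23 \right)}\right) \left(42674 - 33891\right) = \left(36279 + \sqrt{107 - 23}\right) \left(42674 - 33891\right) = \left(36279 + \sqrt{84}\right) 8783 = \left(36279 + 2 \sqrt{21}\right) 8783 = 318638457 + 17566 \sqrt{21}$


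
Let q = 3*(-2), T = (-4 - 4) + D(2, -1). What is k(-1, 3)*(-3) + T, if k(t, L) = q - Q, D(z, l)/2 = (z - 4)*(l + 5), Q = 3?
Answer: 3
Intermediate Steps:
D(z, l) = 2*(-4 + z)*(5 + l) (D(z, l) = 2*((z - 4)*(l + 5)) = 2*((-4 + z)*(5 + l)) = 2*(-4 + z)*(5 + l))
T = -24 (T = (-4 - 4) + (-40 - 8*(-1) + 10*2 + 2*(-1)*2) = -8 + (-40 + 8 + 20 - 4) = -8 - 16 = -24)
q = -6
k(t, L) = -9 (k(t, L) = -6 - 1*3 = -6 - 3 = -9)
k(-1, 3)*(-3) + T = -9*(-3) - 24 = 27 - 24 = 3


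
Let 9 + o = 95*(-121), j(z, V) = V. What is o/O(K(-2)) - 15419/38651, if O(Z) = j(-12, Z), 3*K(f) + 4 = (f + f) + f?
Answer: 666884561/193255 ≈ 3450.8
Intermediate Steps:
K(f) = -4/3 + f (K(f) = -4/3 + ((f + f) + f)/3 = -4/3 + (2*f + f)/3 = -4/3 + (3*f)/3 = -4/3 + f)
o = -11504 (o = -9 + 95*(-121) = -9 - 11495 = -11504)
O(Z) = Z
o/O(K(-2)) - 15419/38651 = -11504/(-4/3 - 2) - 15419/38651 = -11504/(-10/3) - 15419*1/38651 = -11504*(-3/10) - 15419/38651 = 17256/5 - 15419/38651 = 666884561/193255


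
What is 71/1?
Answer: 71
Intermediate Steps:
71/1 = 1*71 = 71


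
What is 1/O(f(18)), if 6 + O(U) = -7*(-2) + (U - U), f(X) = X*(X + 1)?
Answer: ⅛ ≈ 0.12500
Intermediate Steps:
f(X) = X*(1 + X)
O(U) = 8 (O(U) = -6 + (-7*(-2) + (U - U)) = -6 + (14 + 0) = -6 + 14 = 8)
1/O(f(18)) = 1/8 = ⅛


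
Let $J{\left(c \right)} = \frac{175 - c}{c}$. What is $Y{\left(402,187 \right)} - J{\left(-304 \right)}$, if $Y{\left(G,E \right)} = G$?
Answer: $\frac{122687}{304} \approx 403.58$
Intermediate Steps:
$J{\left(c \right)} = \frac{175 - c}{c}$
$Y{\left(402,187 \right)} - J{\left(-304 \right)} = 402 - \frac{175 - -304}{-304} = 402 - - \frac{175 + 304}{304} = 402 - \left(- \frac{1}{304}\right) 479 = 402 - - \frac{479}{304} = 402 + \frac{479}{304} = \frac{122687}{304}$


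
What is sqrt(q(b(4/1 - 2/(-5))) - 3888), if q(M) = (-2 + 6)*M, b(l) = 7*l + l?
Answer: 4*I*sqrt(5855)/5 ≈ 61.214*I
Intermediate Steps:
b(l) = 8*l
q(M) = 4*M
sqrt(q(b(4/1 - 2/(-5))) - 3888) = sqrt(4*(8*(4/1 - 2/(-5))) - 3888) = sqrt(4*(8*(4*1 - 2*(-1/5))) - 3888) = sqrt(4*(8*(4 + 2/5)) - 3888) = sqrt(4*(8*(22/5)) - 3888) = sqrt(4*(176/5) - 3888) = sqrt(704/5 - 3888) = sqrt(-18736/5) = 4*I*sqrt(5855)/5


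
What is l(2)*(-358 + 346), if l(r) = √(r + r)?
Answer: -24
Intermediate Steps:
l(r) = √2*√r (l(r) = √(2*r) = √2*√r)
l(2)*(-358 + 346) = (√2*√2)*(-358 + 346) = 2*(-12) = -24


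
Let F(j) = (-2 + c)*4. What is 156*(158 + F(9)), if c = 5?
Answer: 26520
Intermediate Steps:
F(j) = 12 (F(j) = (-2 + 5)*4 = 3*4 = 12)
156*(158 + F(9)) = 156*(158 + 12) = 156*170 = 26520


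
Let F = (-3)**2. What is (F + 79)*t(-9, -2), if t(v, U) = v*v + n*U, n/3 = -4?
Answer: 9240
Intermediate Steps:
n = -12 (n = 3*(-4) = -12)
F = 9
t(v, U) = v**2 - 12*U (t(v, U) = v*v - 12*U = v**2 - 12*U)
(F + 79)*t(-9, -2) = (9 + 79)*((-9)**2 - 12*(-2)) = 88*(81 + 24) = 88*105 = 9240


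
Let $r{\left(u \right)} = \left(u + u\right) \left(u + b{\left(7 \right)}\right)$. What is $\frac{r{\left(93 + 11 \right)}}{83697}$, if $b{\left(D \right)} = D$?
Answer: $\frac{7696}{27899} \approx 0.27585$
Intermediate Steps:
$r{\left(u \right)} = 2 u \left(7 + u\right)$ ($r{\left(u \right)} = \left(u + u\right) \left(u + 7\right) = 2 u \left(7 + u\right)$)
$\frac{r{\left(93 + 11 \right)}}{83697} = \frac{2 \left(93 + 11\right) \left(7 + \left(93 + 11\right)\right)}{83697} = 2 \cdot 104 \left(7 + 104\right) \frac{1}{83697} = 2 \cdot 104 \cdot 111 \cdot \frac{1}{83697} = 23088 \cdot \frac{1}{83697} = \frac{7696}{27899}$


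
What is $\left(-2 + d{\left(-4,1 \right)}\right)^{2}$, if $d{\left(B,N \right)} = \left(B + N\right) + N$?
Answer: $16$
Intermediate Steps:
$d{\left(B,N \right)} = B + 2 N$
$\left(-2 + d{\left(-4,1 \right)}\right)^{2} = \left(-2 + \left(-4 + 2 \cdot 1\right)\right)^{2} = \left(-2 + \left(-4 + 2\right)\right)^{2} = \left(-2 - 2\right)^{2} = \left(-4\right)^{2} = 16$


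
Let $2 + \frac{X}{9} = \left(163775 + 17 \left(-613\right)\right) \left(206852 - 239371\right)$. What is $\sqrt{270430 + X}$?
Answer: $i \sqrt{44881998122} \approx 2.1185 \cdot 10^{5} i$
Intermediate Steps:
$X = -44882268552$ ($X = -18 + 9 \left(163775 + 17 \left(-613\right)\right) \left(206852 - 239371\right) = -18 + 9 \left(163775 - 10421\right) \left(-32519\right) = -18 + 9 \cdot 153354 \left(-32519\right) = -18 + 9 \left(-4986918726\right) = -18 - 44882268534 = -44882268552$)
$\sqrt{270430 + X} = \sqrt{270430 - 44882268552} = \sqrt{-44881998122} = i \sqrt{44881998122}$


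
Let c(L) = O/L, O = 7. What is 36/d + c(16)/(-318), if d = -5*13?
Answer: -183623/330720 ≈ -0.55522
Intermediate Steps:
d = -65
c(L) = 7/L
36/d + c(16)/(-318) = 36/(-65) + (7/16)/(-318) = 36*(-1/65) + (7*(1/16))*(-1/318) = -36/65 + (7/16)*(-1/318) = -36/65 - 7/5088 = -183623/330720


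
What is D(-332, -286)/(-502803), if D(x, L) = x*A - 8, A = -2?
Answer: -656/502803 ≈ -0.0013047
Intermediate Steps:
D(x, L) = -8 - 2*x (D(x, L) = x*(-2) - 8 = -2*x - 8 = -8 - 2*x)
D(-332, -286)/(-502803) = (-8 - 2*(-332))/(-502803) = (-8 + 664)*(-1/502803) = 656*(-1/502803) = -656/502803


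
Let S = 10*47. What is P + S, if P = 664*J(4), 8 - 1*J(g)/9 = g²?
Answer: -47338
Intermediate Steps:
J(g) = 72 - 9*g²
P = -47808 (P = 664*(72 - 9*4²) = 664*(72 - 9*16) = 664*(72 - 144) = 664*(-72) = -47808)
S = 470
P + S = -47808 + 470 = -47338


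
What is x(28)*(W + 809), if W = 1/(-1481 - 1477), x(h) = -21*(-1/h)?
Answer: 2393021/3944 ≈ 606.75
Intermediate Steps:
x(h) = 21/h (x(h) = -(-21)/h = 21/h)
W = -1/2958 (W = 1/(-2958) = -1/2958 ≈ -0.00033807)
x(28)*(W + 809) = (21/28)*(-1/2958 + 809) = (21*(1/28))*(2393021/2958) = (¾)*(2393021/2958) = 2393021/3944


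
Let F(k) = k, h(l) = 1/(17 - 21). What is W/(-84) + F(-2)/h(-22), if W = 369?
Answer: 101/28 ≈ 3.6071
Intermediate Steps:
h(l) = -¼ (h(l) = 1/(-4) = -¼)
W/(-84) + F(-2)/h(-22) = 369/(-84) - 2/(-¼) = 369*(-1/84) - 2*(-4) = -123/28 + 8 = 101/28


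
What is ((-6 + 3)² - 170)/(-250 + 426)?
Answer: -161/176 ≈ -0.91477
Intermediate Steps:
((-6 + 3)² - 170)/(-250 + 426) = ((-3)² - 170)/176 = (9 - 170)*(1/176) = -161*1/176 = -161/176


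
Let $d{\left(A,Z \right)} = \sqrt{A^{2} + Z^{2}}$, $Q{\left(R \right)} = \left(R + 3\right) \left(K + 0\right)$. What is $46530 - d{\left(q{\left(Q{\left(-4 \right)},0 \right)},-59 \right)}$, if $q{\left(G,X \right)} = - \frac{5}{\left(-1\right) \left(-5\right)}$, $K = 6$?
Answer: $46530 - \sqrt{3482} \approx 46471.0$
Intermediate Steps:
$Q{\left(R \right)} = 18 + 6 R$ ($Q{\left(R \right)} = \left(R + 3\right) \left(6 + 0\right) = \left(3 + R\right) 6 = 18 + 6 R$)
$q{\left(G,X \right)} = -1$ ($q{\left(G,X \right)} = - \frac{5}{5} = \left(-5\right) \frac{1}{5} = -1$)
$46530 - d{\left(q{\left(Q{\left(-4 \right)},0 \right)},-59 \right)} = 46530 - \sqrt{\left(-1\right)^{2} + \left(-59\right)^{2}} = 46530 - \sqrt{1 + 3481} = 46530 - \sqrt{3482}$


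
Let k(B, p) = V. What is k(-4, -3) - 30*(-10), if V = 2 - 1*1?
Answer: 301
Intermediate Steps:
V = 1 (V = 2 - 1 = 1)
k(B, p) = 1
k(-4, -3) - 30*(-10) = 1 - 30*(-10) = 1 + 300 = 301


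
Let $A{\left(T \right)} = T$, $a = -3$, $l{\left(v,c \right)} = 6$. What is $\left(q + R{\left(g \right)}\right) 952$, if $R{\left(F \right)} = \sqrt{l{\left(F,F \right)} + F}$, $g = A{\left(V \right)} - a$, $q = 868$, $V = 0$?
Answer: $829192$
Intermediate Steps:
$g = 3$ ($g = 0 - -3 = 0 + 3 = 3$)
$R{\left(F \right)} = \sqrt{6 + F}$
$\left(q + R{\left(g \right)}\right) 952 = \left(868 + \sqrt{6 + 3}\right) 952 = \left(868 + \sqrt{9}\right) 952 = \left(868 + 3\right) 952 = 871 \cdot 952 = 829192$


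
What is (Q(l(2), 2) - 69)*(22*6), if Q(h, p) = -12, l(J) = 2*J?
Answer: -10692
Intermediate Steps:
(Q(l(2), 2) - 69)*(22*6) = (-12 - 69)*(22*6) = -81*132 = -10692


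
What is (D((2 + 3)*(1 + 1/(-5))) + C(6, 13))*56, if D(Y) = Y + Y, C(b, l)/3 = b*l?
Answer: 13552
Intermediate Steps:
C(b, l) = 3*b*l (C(b, l) = 3*(b*l) = 3*b*l)
D(Y) = 2*Y
(D((2 + 3)*(1 + 1/(-5))) + C(6, 13))*56 = (2*((2 + 3)*(1 + 1/(-5))) + 3*6*13)*56 = (2*(5*(1 - 1/5)) + 234)*56 = (2*(5*(4/5)) + 234)*56 = (2*4 + 234)*56 = (8 + 234)*56 = 242*56 = 13552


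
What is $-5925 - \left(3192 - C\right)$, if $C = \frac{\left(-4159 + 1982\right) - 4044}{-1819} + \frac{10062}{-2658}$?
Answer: $- \frac{7346928149}{805817} \approx -9117.4$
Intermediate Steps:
$C = - \frac{294560}{805817}$ ($C = \left(-2177 - 4044\right) \left(- \frac{1}{1819}\right) + 10062 \left(- \frac{1}{2658}\right) = \left(-6221\right) \left(- \frac{1}{1819}\right) - \frac{1677}{443} = \frac{6221}{1819} - \frac{1677}{443} = - \frac{294560}{805817} \approx -0.36554$)
$-5925 - \left(3192 - C\right) = -5925 - \left(3192 - - \frac{294560}{805817}\right) = -5925 - \left(3192 + \frac{294560}{805817}\right) = -5925 - \frac{2572462424}{805817} = - \frac{7346928149}{805817}$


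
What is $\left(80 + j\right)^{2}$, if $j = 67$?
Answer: $21609$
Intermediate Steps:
$\left(80 + j\right)^{2} = \left(80 + 67\right)^{2} = 147^{2} = 21609$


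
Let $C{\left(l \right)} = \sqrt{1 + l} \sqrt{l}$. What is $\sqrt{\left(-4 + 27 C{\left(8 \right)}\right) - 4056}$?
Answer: $\sqrt{-4060 + 162 \sqrt{2}} \approx 61.894 i$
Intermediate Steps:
$C{\left(l \right)} = \sqrt{l} \sqrt{1 + l}$
$\sqrt{\left(-4 + 27 C{\left(8 \right)}\right) - 4056} = \sqrt{\left(-4 + 27 \sqrt{8} \sqrt{1 + 8}\right) - 4056} = \sqrt{\left(-4 + 27 \cdot 2 \sqrt{2} \sqrt{9}\right) - 4056} = \sqrt{\left(-4 + 27 \cdot 2 \sqrt{2} \cdot 3\right) - 4056} = \sqrt{\left(-4 + 27 \cdot 6 \sqrt{2}\right) - 4056} = \sqrt{\left(-4 + 162 \sqrt{2}\right) - 4056} = \sqrt{-4060 + 162 \sqrt{2}}$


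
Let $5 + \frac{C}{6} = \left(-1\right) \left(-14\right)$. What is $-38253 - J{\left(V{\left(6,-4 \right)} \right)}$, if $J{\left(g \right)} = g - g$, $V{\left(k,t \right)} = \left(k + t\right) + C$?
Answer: $-38253$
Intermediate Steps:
$C = 54$ ($C = -30 + 6 \left(\left(-1\right) \left(-14\right)\right) = -30 + 6 \cdot 14 = -30 + 84 = 54$)
$V{\left(k,t \right)} = 54 + k + t$ ($V{\left(k,t \right)} = \left(k + t\right) + 54 = 54 + k + t$)
$J{\left(g \right)} = 0$
$-38253 - J{\left(V{\left(6,-4 \right)} \right)} = -38253 - 0 = -38253 + 0 = -38253$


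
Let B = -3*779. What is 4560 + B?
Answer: 2223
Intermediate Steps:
B = -2337
4560 + B = 4560 - 2337 = 2223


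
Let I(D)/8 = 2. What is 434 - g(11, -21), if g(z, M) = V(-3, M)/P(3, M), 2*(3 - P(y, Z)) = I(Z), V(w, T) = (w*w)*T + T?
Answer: 392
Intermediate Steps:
V(w, T) = T + T*w² (V(w, T) = w²*T + T = T*w² + T = T + T*w²)
I(D) = 16 (I(D) = 8*2 = 16)
P(y, Z) = -5 (P(y, Z) = 3 - ½*16 = 3 - 8 = -5)
g(z, M) = -2*M (g(z, M) = (M*(1 + (-3)²))/(-5) = (M*(1 + 9))*(-⅕) = (M*10)*(-⅕) = (10*M)*(-⅕) = -2*M)
434 - g(11, -21) = 434 - (-2)*(-21) = 434 - 1*42 = 434 - 42 = 392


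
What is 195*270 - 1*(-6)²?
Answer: 52614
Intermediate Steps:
195*270 - 1*(-6)² = 52650 - 1*36 = 52650 - 36 = 52614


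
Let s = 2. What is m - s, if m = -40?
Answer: -42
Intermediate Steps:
m - s = -40 - 1*2 = -40 - 2 = -42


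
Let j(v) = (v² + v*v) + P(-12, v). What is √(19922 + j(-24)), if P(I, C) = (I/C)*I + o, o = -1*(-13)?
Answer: √21081 ≈ 145.19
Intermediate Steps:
o = 13
P(I, C) = 13 + I²/C (P(I, C) = (I/C)*I + 13 = I²/C + 13 = 13 + I²/C)
j(v) = 13 + 2*v² + 144/v (j(v) = (v² + v*v) + (13 + (-12)²/v) = (v² + v²) + (13 + 144/v) = 2*v² + (13 + 144/v) = 13 + 2*v² + 144/v)
√(19922 + j(-24)) = √(19922 + (13 + 2*(-24)² + 144/(-24))) = √(19922 + (13 + 2*576 + 144*(-1/24))) = √(19922 + (13 + 1152 - 6)) = √(19922 + 1159) = √21081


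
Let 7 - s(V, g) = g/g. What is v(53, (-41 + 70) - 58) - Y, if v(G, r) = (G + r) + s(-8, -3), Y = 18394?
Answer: -18364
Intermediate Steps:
s(V, g) = 6 (s(V, g) = 7 - g/g = 7 - 1*1 = 7 - 1 = 6)
v(G, r) = 6 + G + r (v(G, r) = (G + r) + 6 = 6 + G + r)
v(53, (-41 + 70) - 58) - Y = (6 + 53 + ((-41 + 70) - 58)) - 1*18394 = (6 + 53 + (29 - 58)) - 18394 = (6 + 53 - 29) - 18394 = 30 - 18394 = -18364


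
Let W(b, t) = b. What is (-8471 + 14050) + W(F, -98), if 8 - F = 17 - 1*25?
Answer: 5595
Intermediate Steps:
F = 16 (F = 8 - (17 - 1*25) = 8 - (17 - 25) = 8 - 1*(-8) = 8 + 8 = 16)
(-8471 + 14050) + W(F, -98) = (-8471 + 14050) + 16 = 5579 + 16 = 5595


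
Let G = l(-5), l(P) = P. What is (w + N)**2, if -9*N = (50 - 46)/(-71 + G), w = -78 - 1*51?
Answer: 486555364/29241 ≈ 16640.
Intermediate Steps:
G = -5
w = -129 (w = -78 - 51 = -129)
N = 1/171 (N = -(50 - 46)/(9*(-71 - 5)) = -4/(9*(-76)) = -4*(-1)/(9*76) = -1/9*(-1/19) = 1/171 ≈ 0.0058480)
(w + N)**2 = (-129 + 1/171)**2 = (-22058/171)**2 = 486555364/29241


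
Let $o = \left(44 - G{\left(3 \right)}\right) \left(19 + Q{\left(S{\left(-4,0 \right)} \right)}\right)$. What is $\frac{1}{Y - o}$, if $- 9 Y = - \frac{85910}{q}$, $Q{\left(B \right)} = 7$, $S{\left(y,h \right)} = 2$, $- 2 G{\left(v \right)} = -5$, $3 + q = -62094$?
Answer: $- \frac{558873}{603109877} \approx -0.00092665$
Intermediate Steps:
$q = -62097$ ($q = -3 - 62094 = -62097$)
$G{\left(v \right)} = \frac{5}{2}$ ($G{\left(v \right)} = \left(- \frac{1}{2}\right) \left(-5\right) = \frac{5}{2}$)
$Y = - \frac{85910}{558873}$ ($Y = - \frac{\left(-85910\right) \frac{1}{-62097}}{9} = - \frac{\left(-85910\right) \left(- \frac{1}{62097}\right)}{9} = \left(- \frac{1}{9}\right) \frac{85910}{62097} = - \frac{85910}{558873} \approx -0.15372$)
$o = 1079$ ($o = \left(44 - \frac{5}{2}\right) \left(19 + 7\right) = \left(44 - \frac{5}{2}\right) 26 = \frac{83}{2} \cdot 26 = 1079$)
$\frac{1}{Y - o} = \frac{1}{- \frac{85910}{558873} - 1079} = \frac{1}{- \frac{603109877}{558873}} = - \frac{558873}{603109877}$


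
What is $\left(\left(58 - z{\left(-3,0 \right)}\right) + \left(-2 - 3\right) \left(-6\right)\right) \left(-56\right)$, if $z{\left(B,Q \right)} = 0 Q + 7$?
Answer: $-4536$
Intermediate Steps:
$z{\left(B,Q \right)} = 7$ ($z{\left(B,Q \right)} = 0 + 7 = 7$)
$\left(\left(58 - z{\left(-3,0 \right)}\right) + \left(-2 - 3\right) \left(-6\right)\right) \left(-56\right) = \left(\left(58 - 7\right) + \left(-2 - 3\right) \left(-6\right)\right) \left(-56\right) = \left(\left(58 - 7\right) - -30\right) \left(-56\right) = \left(51 + 30\right) \left(-56\right) = 81 \left(-56\right) = -4536$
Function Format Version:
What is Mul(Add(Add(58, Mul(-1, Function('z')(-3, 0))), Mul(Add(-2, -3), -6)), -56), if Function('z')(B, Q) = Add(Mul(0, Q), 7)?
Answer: -4536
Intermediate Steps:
Function('z')(B, Q) = 7 (Function('z')(B, Q) = Add(0, 7) = 7)
Mul(Add(Add(58, Mul(-1, Function('z')(-3, 0))), Mul(Add(-2, -3), -6)), -56) = Mul(Add(Add(58, Mul(-1, 7)), Mul(Add(-2, -3), -6)), -56) = Mul(Add(Add(58, -7), Mul(-5, -6)), -56) = Mul(Add(51, 30), -56) = Mul(81, -56) = -4536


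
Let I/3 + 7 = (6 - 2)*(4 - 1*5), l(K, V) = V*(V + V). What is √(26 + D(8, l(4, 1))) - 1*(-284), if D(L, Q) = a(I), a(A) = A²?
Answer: 284 + √1115 ≈ 317.39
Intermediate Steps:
l(K, V) = 2*V² (l(K, V) = V*(2*V) = 2*V²)
I = -33 (I = -21 + 3*((6 - 2)*(4 - 1*5)) = -21 + 3*(4*(4 - 5)) = -21 + 3*(4*(-1)) = -21 + 3*(-4) = -21 - 12 = -33)
D(L, Q) = 1089 (D(L, Q) = (-33)² = 1089)
√(26 + D(8, l(4, 1))) - 1*(-284) = √(26 + 1089) - 1*(-284) = √1115 + 284 = 284 + √1115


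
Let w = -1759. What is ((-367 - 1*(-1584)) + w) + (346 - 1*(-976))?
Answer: 780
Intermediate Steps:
((-367 - 1*(-1584)) + w) + (346 - 1*(-976)) = ((-367 - 1*(-1584)) - 1759) + (346 - 1*(-976)) = ((-367 + 1584) - 1759) + (346 + 976) = (1217 - 1759) + 1322 = -542 + 1322 = 780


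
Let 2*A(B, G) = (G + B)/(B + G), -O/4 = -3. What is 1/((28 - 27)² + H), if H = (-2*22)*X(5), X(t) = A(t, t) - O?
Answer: 1/507 ≈ 0.0019724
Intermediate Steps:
O = 12 (O = -4*(-3) = 12)
A(B, G) = ½ (A(B, G) = ((G + B)/(B + G))/2 = ((B + G)/(B + G))/2 = (½)*1 = ½)
X(t) = -23/2 (X(t) = ½ - 1*12 = ½ - 12 = -23/2)
H = 506 (H = -2*22*(-23/2) = -44*(-23/2) = 506)
1/((28 - 27)² + H) = 1/((28 - 27)² + 506) = 1/(1² + 506) = 1/(1 + 506) = 1/507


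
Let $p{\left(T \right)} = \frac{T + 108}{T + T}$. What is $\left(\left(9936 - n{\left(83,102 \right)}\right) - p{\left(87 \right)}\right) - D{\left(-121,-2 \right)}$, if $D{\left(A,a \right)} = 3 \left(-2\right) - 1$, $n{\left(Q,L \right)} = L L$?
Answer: $- \frac{26803}{58} \approx -462.12$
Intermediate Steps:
$n{\left(Q,L \right)} = L^{2}$
$p{\left(T \right)} = \frac{108 + T}{2 T}$
$D{\left(A,a \right)} = -7$ ($D{\left(A,a \right)} = -6 - 1 = -7$)
$\left(\left(9936 - n{\left(83,102 \right)}\right) - p{\left(87 \right)}\right) - D{\left(-121,-2 \right)} = \left(\left(9936 - 102^{2}\right) - \frac{108 + 87}{2 \cdot 87}\right) - -7 = \left(\left(9936 - 10404\right) - \frac{1}{2} \cdot \frac{1}{87} \cdot 195\right) + 7 = \left(\left(9936 - 10404\right) - \frac{65}{58}\right) + 7 = \left(-468 - \frac{65}{58}\right) + 7 = - \frac{27209}{58} + 7 = - \frac{26803}{58}$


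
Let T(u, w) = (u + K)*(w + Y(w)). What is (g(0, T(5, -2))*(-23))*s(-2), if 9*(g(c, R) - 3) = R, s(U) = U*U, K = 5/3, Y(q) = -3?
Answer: 1748/27 ≈ 64.741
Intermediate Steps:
K = 5/3 (K = 5*(⅓) = 5/3 ≈ 1.6667)
T(u, w) = (-3 + w)*(5/3 + u) (T(u, w) = (u + 5/3)*(w - 3) = (5/3 + u)*(-3 + w) = (-3 + w)*(5/3 + u))
s(U) = U²
g(c, R) = 3 + R/9
(g(0, T(5, -2))*(-23))*s(-2) = ((3 + (-5 - 3*5 + (5/3)*(-2) + 5*(-2))/9)*(-23))*(-2)² = ((3 + (-5 - 15 - 10/3 - 10)/9)*(-23))*4 = ((3 + (⅑)*(-100/3))*(-23))*4 = ((3 - 100/27)*(-23))*4 = -19/27*(-23)*4 = (437/27)*4 = 1748/27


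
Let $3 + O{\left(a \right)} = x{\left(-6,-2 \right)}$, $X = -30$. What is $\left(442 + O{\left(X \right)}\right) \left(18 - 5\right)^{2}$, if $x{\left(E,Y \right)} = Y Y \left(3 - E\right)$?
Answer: $80275$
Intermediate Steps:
$x{\left(E,Y \right)} = Y^{2} \left(3 - E\right)$
$O{\left(a \right)} = 33$ ($O{\left(a \right)} = -3 + \left(-2\right)^{2} \left(3 - -6\right) = -3 + 4 \left(3 + 6\right) = -3 + 4 \cdot 9 = -3 + 36 = 33$)
$\left(442 + O{\left(X \right)}\right) \left(18 - 5\right)^{2} = \left(442 + 33\right) \left(18 - 5\right)^{2} = 475 \cdot 13^{2} = 475 \cdot 169 = 80275$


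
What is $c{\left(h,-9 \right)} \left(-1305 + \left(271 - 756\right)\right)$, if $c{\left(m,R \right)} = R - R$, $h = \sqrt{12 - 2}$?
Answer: $0$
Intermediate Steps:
$h = \sqrt{10} \approx 3.1623$
$c{\left(m,R \right)} = 0$
$c{\left(h,-9 \right)} \left(-1305 + \left(271 - 756\right)\right) = 0 \left(-1305 + \left(271 - 756\right)\right) = 0 \left(-1305 - 485\right) = 0 \left(-1790\right) = 0$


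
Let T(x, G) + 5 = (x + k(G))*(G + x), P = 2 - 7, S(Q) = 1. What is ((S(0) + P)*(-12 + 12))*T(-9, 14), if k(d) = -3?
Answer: 0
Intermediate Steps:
P = -5
T(x, G) = -5 + (-3 + x)*(G + x) (T(x, G) = -5 + (x - 3)*(G + x) = -5 + (-3 + x)*(G + x))
((S(0) + P)*(-12 + 12))*T(-9, 14) = ((1 - 5)*(-12 + 12))*(-5 + (-9)² - 3*14 - 3*(-9) + 14*(-9)) = (-4*0)*(-5 + 81 - 42 + 27 - 126) = 0*(-65) = 0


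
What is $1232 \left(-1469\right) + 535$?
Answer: $-1809273$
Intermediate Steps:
$1232 \left(-1469\right) + 535 = -1809808 + 535 = -1809273$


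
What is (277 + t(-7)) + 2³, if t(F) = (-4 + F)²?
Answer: 406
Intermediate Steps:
(277 + t(-7)) + 2³ = (277 + (-4 - 7)²) + 2³ = (277 + (-11)²) + 8 = (277 + 121) + 8 = 398 + 8 = 406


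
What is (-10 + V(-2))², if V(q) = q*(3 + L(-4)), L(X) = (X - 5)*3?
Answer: 1444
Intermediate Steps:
L(X) = -15 + 3*X (L(X) = (-5 + X)*3 = -15 + 3*X)
V(q) = -24*q (V(q) = q*(3 + (-15 + 3*(-4))) = q*(3 + (-15 - 12)) = q*(3 - 27) = q*(-24) = -24*q)
(-10 + V(-2))² = (-10 - 24*(-2))² = (-10 + 48)² = 38² = 1444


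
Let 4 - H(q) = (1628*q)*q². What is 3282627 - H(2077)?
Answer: 14586932990347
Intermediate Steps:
H(q) = 4 - 1628*q³ (H(q) = 4 - 1628*q*q² = 4 - 1628*q³)
3282627 - H(2077) = 3282627 - (4 - 1628*2077³) = 3282627 - (4 - 1628*8960030533) = 3282627 - (4 - 14586929707724) = 3282627 - 1*(-14586929707720) = 3282627 + 14586929707720 = 14586932990347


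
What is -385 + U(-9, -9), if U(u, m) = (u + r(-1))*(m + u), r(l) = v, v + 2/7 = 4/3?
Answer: -1693/7 ≈ -241.86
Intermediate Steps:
v = 22/21 (v = -2/7 + 4/3 = 22/21 ≈ 1.0476)
r(l) = 22/21
U(u, m) = (22/21 + u)*(m + u) (U(u, m) = (u + 22/21)*(m + u) = (22/21 + u)*(m + u))
-385 + U(-9, -9) = -385 + ((-9)**2 + (22/21)*(-9) + (22/21)*(-9) - 9*(-9)) = -385 + (81 - 66/7 - 66/7 + 81) = -385 + 1002/7 = -1693/7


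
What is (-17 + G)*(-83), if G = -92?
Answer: 9047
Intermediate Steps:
(-17 + G)*(-83) = (-17 - 92)*(-83) = -109*(-83) = 9047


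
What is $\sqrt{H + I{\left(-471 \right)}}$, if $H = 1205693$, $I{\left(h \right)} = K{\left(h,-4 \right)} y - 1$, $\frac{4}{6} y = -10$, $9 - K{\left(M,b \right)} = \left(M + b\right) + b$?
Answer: $2 \sqrt{299593} \approx 1094.7$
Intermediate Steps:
$K{\left(M,b \right)} = 9 - M - 2 b$ ($K{\left(M,b \right)} = 9 - \left(\left(M + b\right) + b\right) = 9 - \left(M + 2 b\right) = 9 - M - 2 b$)
$y = -15$ ($y = \frac{3}{2} \left(-10\right) = -15$)
$I{\left(h \right)} = -256 + 15 h$ ($I{\left(h \right)} = \left(9 - h - -8\right) \left(-15\right) - 1 = \left(9 - h + 8\right) \left(-15\right) - 1 = \left(17 - h\right) \left(-15\right) - 1 = \left(-255 + 15 h\right) - 1 = -256 + 15 h$)
$\sqrt{H + I{\left(-471 \right)}} = \sqrt{1205693 + \left(-256 + 15 \left(-471\right)\right)} = \sqrt{1205693 - 7321} = \sqrt{1198372} = 2 \sqrt{299593}$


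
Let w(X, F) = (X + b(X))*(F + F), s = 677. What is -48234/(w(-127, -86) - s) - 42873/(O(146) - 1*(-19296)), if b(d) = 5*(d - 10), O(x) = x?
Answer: -2298851693/900728418 ≈ -2.5522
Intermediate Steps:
b(d) = -50 + 5*d (b(d) = 5*(-10 + d) = -50 + 5*d)
w(X, F) = 2*F*(-50 + 6*X) (w(X, F) = (X + (-50 + 5*X))*(F + F) = (-50 + 6*X)*(2*F) = 2*F*(-50 + 6*X))
-48234/(w(-127, -86) - s) - 42873/(O(146) - 1*(-19296)) = -48234/(4*(-86)*(-25 + 3*(-127)) - 1*677) - 42873/(146 - 1*(-19296)) = -48234/(4*(-86)*(-25 - 381) - 677) - 42873/(146 + 19296) = -48234/(4*(-86)*(-406) - 677) - 42873/19442 = -48234/(139664 - 677) - 42873*1/19442 = -48234/138987 - 42873/19442 = -48234*1/138987 - 42873/19442 = -16078/46329 - 42873/19442 = -2298851693/900728418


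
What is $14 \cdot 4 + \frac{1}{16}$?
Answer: $\frac{897}{16} \approx 56.063$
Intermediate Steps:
$14 \cdot 4 + \frac{1}{16} = 56 + \frac{1}{16} = \frac{897}{16}$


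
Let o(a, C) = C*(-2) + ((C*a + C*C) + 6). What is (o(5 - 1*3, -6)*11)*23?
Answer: 10626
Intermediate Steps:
o(a, C) = 6 + C² - 2*C + C*a (o(a, C) = -2*C + ((C*a + C²) + 6) = -2*C + ((C² + C*a) + 6) = -2*C + (6 + C² + C*a) = 6 + C² - 2*C + C*a)
(o(5 - 1*3, -6)*11)*23 = ((6 + (-6)² - 2*(-6) - 6*(5 - 1*3))*11)*23 = ((6 + 36 + 12 - 6*(5 - 3))*11)*23 = ((6 + 36 + 12 - 6*2)*11)*23 = ((6 + 36 + 12 - 12)*11)*23 = (42*11)*23 = 462*23 = 10626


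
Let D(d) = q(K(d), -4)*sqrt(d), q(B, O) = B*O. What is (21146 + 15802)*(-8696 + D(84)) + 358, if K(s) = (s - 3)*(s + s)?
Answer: -321299450 - 4022307072*sqrt(21) ≈ -1.8754e+10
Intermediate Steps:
K(s) = 2*s*(-3 + s) (K(s) = (-3 + s)*(2*s) = 2*s*(-3 + s))
D(d) = -8*d**(3/2)*(-3 + d) (D(d) = ((2*d*(-3 + d))*(-4))*sqrt(d) = (-8*d*(-3 + d))*sqrt(d) = -8*d**(3/2)*(-3 + d))
(21146 + 15802)*(-8696 + D(84)) + 358 = (21146 + 15802)*(-8696 + 8*84**(3/2)*(3 - 1*84)) + 358 = 36948*(-8696 + 8*(168*sqrt(21))*(3 - 84)) + 358 = 36948*(-8696 + 8*(168*sqrt(21))*(-81)) + 358 = 36948*(-8696 - 108864*sqrt(21)) + 358 = (-321299808 - 4022307072*sqrt(21)) + 358 = -321299450 - 4022307072*sqrt(21)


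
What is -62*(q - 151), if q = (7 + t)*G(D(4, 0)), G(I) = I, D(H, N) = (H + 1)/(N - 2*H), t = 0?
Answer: 38533/4 ≈ 9633.3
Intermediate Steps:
D(H, N) = (1 + H)/(N - 2*H)
q = -35/8 (q = (7 + 0)*((-1 - 1*4)/(-1*0 + 2*4)) = 7*((-1 - 4)/(0 + 8)) = 7*(-5/8) = -35/8 ≈ -4.3750)
-62*(q - 151) = -62*(-35/8 - 151) = -62*(-1243/8) = 38533/4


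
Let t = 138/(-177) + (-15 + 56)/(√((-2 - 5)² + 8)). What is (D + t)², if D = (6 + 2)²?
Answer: 798886861/198417 + 305860*√57/3363 ≈ 4713.0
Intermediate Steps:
D = 64 (D = 8² = 64)
t = -46/59 + 41*√57/57 (t = 138*(-1/177) + 41/(√((-7)² + 8)) = -46/59 + 41/(√(49 + 8)) = -46/59 + 41/(√57) = -46/59 + 41*(√57/57) = -46/59 + 41*√57/57 ≈ 4.6509)
(D + t)² = (64 + (-46/59 + 41*√57/57))² = (3730/59 + 41*√57/57)²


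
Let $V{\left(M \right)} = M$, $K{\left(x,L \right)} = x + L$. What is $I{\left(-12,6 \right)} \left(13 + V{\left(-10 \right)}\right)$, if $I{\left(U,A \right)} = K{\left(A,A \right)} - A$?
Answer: $18$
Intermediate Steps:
$K{\left(x,L \right)} = L + x$
$I{\left(U,A \right)} = A$ ($I{\left(U,A \right)} = \left(A + A\right) - A = 2 A - A = A$)
$I{\left(-12,6 \right)} \left(13 + V{\left(-10 \right)}\right) = 6 \left(13 - 10\right) = 6 \cdot 3 = 18$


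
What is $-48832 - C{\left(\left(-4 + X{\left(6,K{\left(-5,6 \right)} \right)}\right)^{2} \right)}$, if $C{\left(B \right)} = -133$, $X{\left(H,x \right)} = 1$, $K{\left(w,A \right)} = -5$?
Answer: $-48699$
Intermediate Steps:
$-48832 - C{\left(\left(-4 + X{\left(6,K{\left(-5,6 \right)} \right)}\right)^{2} \right)} = -48832 - -133 = -48832 + 133 = -48699$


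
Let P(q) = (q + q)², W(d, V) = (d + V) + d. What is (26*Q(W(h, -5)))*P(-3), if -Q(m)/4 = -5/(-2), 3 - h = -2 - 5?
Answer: -9360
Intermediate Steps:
h = 10 (h = 3 - (-2 - 5) = 3 - 1*(-7) = 3 + 7 = 10)
W(d, V) = V + 2*d (W(d, V) = (V + d) + d = V + 2*d)
P(q) = 4*q² (P(q) = (2*q)² = 4*q²)
Q(m) = -10 (Q(m) = -(-20)/(-2) = -(-20)*(-1)/2 = -4*5/2 = -10)
(26*Q(W(h, -5)))*P(-3) = (26*(-10))*(4*(-3)²) = -1040*9 = -260*36 = -9360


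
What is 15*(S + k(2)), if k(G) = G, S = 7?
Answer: 135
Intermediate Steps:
15*(S + k(2)) = 15*(7 + 2) = 15*9 = 135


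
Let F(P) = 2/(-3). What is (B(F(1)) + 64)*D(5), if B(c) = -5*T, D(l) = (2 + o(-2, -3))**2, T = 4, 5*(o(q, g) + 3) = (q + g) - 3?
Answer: 7436/25 ≈ 297.44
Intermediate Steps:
o(q, g) = -18/5 + g/5 + q/5 (o(q, g) = -3 + ((q + g) - 3)/5 = -3 + ((g + q) - 3)/5 = -3 + (-3 + g + q)/5 = -3 + (-3/5 + g/5 + q/5) = -18/5 + g/5 + q/5)
F(P) = -2/3 (F(P) = 2*(-1/3) = -2/3)
D(l) = 169/25 (D(l) = (2 + (-18/5 + (1/5)*(-3) + (1/5)*(-2)))**2 = (2 + (-18/5 - 3/5 - 2/5))**2 = (2 - 23/5)**2 = (-13/5)**2 = 169/25)
B(c) = -20 (B(c) = -5*4 = -20)
(B(F(1)) + 64)*D(5) = (-20 + 64)*(169/25) = 44*(169/25) = 7436/25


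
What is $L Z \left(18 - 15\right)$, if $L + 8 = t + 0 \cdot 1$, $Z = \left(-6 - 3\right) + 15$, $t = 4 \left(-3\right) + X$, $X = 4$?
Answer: $-288$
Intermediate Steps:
$t = -8$ ($t = 4 \left(-3\right) + 4 = -12 + 4 = -8$)
$Z = 6$ ($Z = -9 + 15 = 6$)
$L = -16$ ($L = -8 + \left(-8 + 0 \cdot 1\right) = -8 + \left(-8 + 0\right) = -8 - 8 = -16$)
$L Z \left(18 - 15\right) = \left(-16\right) 6 \left(18 - 15\right) = - 96 \left(18 - 15\right) = \left(-96\right) 3 = -288$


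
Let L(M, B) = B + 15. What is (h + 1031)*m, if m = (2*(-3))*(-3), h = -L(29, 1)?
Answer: 18270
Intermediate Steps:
L(M, B) = 15 + B
h = -16 (h = -(15 + 1) = -1*16 = -16)
m = 18 (m = -6*(-3) = 18)
(h + 1031)*m = (-16 + 1031)*18 = 1015*18 = 18270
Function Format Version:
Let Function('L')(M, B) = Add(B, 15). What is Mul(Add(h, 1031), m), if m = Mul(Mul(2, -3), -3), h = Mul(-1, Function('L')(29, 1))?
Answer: 18270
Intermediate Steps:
Function('L')(M, B) = Add(15, B)
h = -16 (h = Mul(-1, Add(15, 1)) = Mul(-1, 16) = -16)
m = 18 (m = Mul(-6, -3) = 18)
Mul(Add(h, 1031), m) = Mul(Add(-16, 1031), 18) = Mul(1015, 18) = 18270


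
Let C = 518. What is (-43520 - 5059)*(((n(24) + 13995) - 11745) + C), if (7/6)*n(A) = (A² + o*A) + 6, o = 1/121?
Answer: -134426448588/847 ≈ -1.5871e+8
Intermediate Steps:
o = 1/121 ≈ 0.0082645
n(A) = 36/7 + 6*A²/7 + 6*A/847 (n(A) = 6*((A² + A/121) + 6)/7 = 6*(6 + A² + A/121)/7 = 36/7 + 6*A²/7 + 6*A/847)
(-43520 - 5059)*(((n(24) + 13995) - 11745) + C) = (-43520 - 5059)*((((36/7 + (6/7)*24² + (6/847)*24) + 13995) - 11745) + 518) = -48579*((((36/7 + (6/7)*576 + 144/847) + 13995) - 11745) + 518) = -48579*((((36/7 + 3456/7 + 144/847) + 13995) - 11745) + 518) = -48579*(((422676/847 + 13995) - 11745) + 518) = -48579*((12276441/847 - 11745) + 518) = -48579*(2328426/847 + 518) = -48579*2767172/847 = -134426448588/847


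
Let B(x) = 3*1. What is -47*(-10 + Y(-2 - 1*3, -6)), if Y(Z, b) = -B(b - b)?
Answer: 611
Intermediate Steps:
B(x) = 3
Y(Z, b) = -3 (Y(Z, b) = -1*3 = -3)
-47*(-10 + Y(-2 - 1*3, -6)) = -47*(-10 - 3) = -47*(-13) = 611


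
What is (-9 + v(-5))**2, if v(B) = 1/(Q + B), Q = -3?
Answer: 5329/64 ≈ 83.266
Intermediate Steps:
v(B) = 1/(-3 + B)
(-9 + v(-5))**2 = (-9 + 1/(-3 - 5))**2 = (-9 + 1/(-8))**2 = (-9 - 1/8)**2 = (-73/8)**2 = 5329/64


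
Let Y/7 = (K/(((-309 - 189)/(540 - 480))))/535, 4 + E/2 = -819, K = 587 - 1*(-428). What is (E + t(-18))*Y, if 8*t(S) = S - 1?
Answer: 93693635/35524 ≈ 2637.5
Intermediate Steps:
K = 1015 (K = 587 + 428 = 1015)
t(S) = -⅛ + S/8 (t(S) = (S - 1)/8 = (-1 + S)/8 = -⅛ + S/8)
E = -1646 (E = -8 + 2*(-819) = -8 - 1638 = -1646)
Y = -14210/8881 (Y = 7*((1015/(((-309 - 189)/(540 - 480))))/535) = 7*((1015/((-498/60)))*(1/535)) = 7*((1015/((-498*1/60)))*(1/535)) = 7*((1015/(-83/10))*(1/535)) = 7*((1015*(-10/83))*(1/535)) = 7*(-10150/83*1/535) = 7*(-2030/8881) = -14210/8881 ≈ -1.6000)
(E + t(-18))*Y = (-1646 + (-⅛ + (⅛)*(-18)))*(-14210/8881) = (-1646 + (-⅛ - 9/4))*(-14210/8881) = (-1646 - 19/8)*(-14210/8881) = -13187/8*(-14210/8881) = 93693635/35524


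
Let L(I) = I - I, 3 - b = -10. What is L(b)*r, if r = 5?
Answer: 0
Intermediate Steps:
b = 13 (b = 3 - 1*(-10) = 3 + 10 = 13)
L(I) = 0
L(b)*r = 0*5 = 0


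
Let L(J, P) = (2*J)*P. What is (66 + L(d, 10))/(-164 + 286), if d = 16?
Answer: 193/61 ≈ 3.1639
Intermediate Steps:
L(J, P) = 2*J*P
(66 + L(d, 10))/(-164 + 286) = (66 + 2*16*10)/(-164 + 286) = (66 + 320)/122 = 386*(1/122) = 193/61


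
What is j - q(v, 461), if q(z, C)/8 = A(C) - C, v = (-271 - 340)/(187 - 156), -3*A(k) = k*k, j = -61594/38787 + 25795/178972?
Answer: 1319886435634171/2313928988 ≈ 5.7041e+5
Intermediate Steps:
j = -10023090703/6941786964 (j = -61594*1/38787 + 25795*(1/178972) = -61594/38787 + 25795/178972 = -10023090703/6941786964 ≈ -1.4439)
A(k) = -k**2/3 (A(k) = -k*k/3 = -k**2/3)
v = -611/31 ≈ -19.710
q(z, C) = -8*C - 8*C**2/3 (q(z, C) = 8*(-C**2/3 - C) = 8*(-C - C**2/3) = -8*C - 8*C**2/3)
j - q(v, 461) = -10023090703/6941786964 - 8*461*(-3 - 1*461)/3 = -10023090703/6941786964 - 8*461*(-3 - 461)/3 = -10023090703/6941786964 - 8*461*(-464)/3 = -10023090703/6941786964 - 1*(-1711232/3) = -10023090703/6941786964 + 1711232/3 = 1319886435634171/2313928988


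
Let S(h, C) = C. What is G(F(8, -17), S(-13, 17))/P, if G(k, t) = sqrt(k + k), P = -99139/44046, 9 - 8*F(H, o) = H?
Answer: -22023/99139 ≈ -0.22214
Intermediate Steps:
F(H, o) = 9/8 - H/8
P = -99139/44046 (P = -99139*1/44046 = -99139/44046 ≈ -2.2508)
G(k, t) = sqrt(2)*sqrt(k) (G(k, t) = sqrt(2*k) = sqrt(2)*sqrt(k))
G(F(8, -17), S(-13, 17))/P = (sqrt(2)*sqrt(9/8 - 1/8*8))/(-99139/44046) = (sqrt(2)*sqrt(9/8 - 1))*(-44046/99139) = (sqrt(2)*sqrt(1/8))*(-44046/99139) = (sqrt(2)*(sqrt(2)/4))*(-44046/99139) = (1/2)*(-44046/99139) = -22023/99139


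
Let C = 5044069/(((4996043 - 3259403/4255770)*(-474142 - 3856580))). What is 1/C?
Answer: -15346640000168149409/3577732921355 ≈ -4.2895e+6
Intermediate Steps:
C = -3577732921355/15346640000168149409 (C = 5044069/(((4996043 - 3259403*1/4255770)*(-4330722))) = 5044069/(((4996043 - 3259403/4255770)*(-4330722))) = 5044069/(((21262006658707/4255770)*(-4330722))) = 5044069/(-15346640000168149409/709295) = 5044069*(-709295/15346640000168149409) = -3577732921355/15346640000168149409 ≈ -2.3313e-7)
1/C = 1/(-3577732921355/15346640000168149409) = -15346640000168149409/3577732921355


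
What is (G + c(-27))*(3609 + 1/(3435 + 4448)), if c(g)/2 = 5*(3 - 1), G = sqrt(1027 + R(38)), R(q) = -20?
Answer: 568994960/7883 + 28449748*sqrt(1007)/7883 ≈ 1.8671e+5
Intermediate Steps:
G = sqrt(1007) (G = sqrt(1027 - 20) = sqrt(1007) ≈ 31.733)
c(g) = 20 (c(g) = 2*(5*(3 - 1)) = 2*(5*2) = 2*10 = 20)
(G + c(-27))*(3609 + 1/(3435 + 4448)) = (sqrt(1007) + 20)*(3609 + 1/(3435 + 4448)) = (20 + sqrt(1007))*(3609 + 1/7883) = (20 + sqrt(1007))*(28449748/7883) = 568994960/7883 + 28449748*sqrt(1007)/7883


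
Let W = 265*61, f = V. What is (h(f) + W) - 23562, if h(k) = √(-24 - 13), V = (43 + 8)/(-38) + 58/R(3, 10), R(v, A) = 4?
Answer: -7397 + I*√37 ≈ -7397.0 + 6.0828*I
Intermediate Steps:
V = 250/19 (V = (43 + 8)/(-38) + 58/4 = 51*(-1/38) + 58*(¼) = -51/38 + 29/2 = 250/19 ≈ 13.158)
f = 250/19 ≈ 13.158
h(k) = I*√37 (h(k) = √(-37) = I*√37)
W = 16165
(h(f) + W) - 23562 = (I*√37 + 16165) - 23562 = (16165 + I*√37) - 23562 = -7397 + I*√37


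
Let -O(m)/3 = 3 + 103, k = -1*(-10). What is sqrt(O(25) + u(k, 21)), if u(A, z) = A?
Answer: 2*I*sqrt(77) ≈ 17.55*I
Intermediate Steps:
k = 10
O(m) = -318 (O(m) = -3*(3 + 103) = -3*106 = -318)
sqrt(O(25) + u(k, 21)) = sqrt(-318 + 10) = sqrt(-308) = 2*I*sqrt(77)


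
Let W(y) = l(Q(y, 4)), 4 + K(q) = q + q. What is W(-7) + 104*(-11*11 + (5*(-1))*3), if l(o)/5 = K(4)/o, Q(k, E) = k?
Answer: -99028/7 ≈ -14147.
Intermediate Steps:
K(q) = -4 + 2*q (K(q) = -4 + (q + q) = -4 + 2*q)
l(o) = 20/o (l(o) = 5*((-4 + 2*4)/o) = 5*((-4 + 8)/o) = 5*(4/o) = 20/o)
W(y) = 20/y
W(-7) + 104*(-11*11 + (5*(-1))*3) = 20/(-7) + 104*(-11*11 + (5*(-1))*3) = 20*(-1/7) + 104*(-121 - 5*3) = -20/7 + 104*(-121 - 15) = -20/7 + 104*(-136) = -20/7 - 14144 = -99028/7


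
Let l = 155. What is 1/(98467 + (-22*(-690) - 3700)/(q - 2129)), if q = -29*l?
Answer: 828/81529241 ≈ 1.0156e-5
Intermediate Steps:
q = -4495 (q = -29*155 = -4495)
1/(98467 + (-22*(-690) - 3700)/(q - 2129)) = 1/(98467 + (-22*(-690) - 3700)/(-4495 - 2129)) = 1/(98467 + (15180 - 3700)/(-6624)) = 1/(98467 + 11480*(-1/6624)) = 1/(98467 - 1435/828) = 1/(81529241/828) = 828/81529241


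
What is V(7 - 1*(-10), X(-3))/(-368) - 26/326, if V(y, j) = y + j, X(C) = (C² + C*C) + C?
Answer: -625/3749 ≈ -0.16671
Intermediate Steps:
X(C) = C + 2*C² (X(C) = (C² + C²) + C = 2*C² + C = C + 2*C²)
V(y, j) = j + y
V(7 - 1*(-10), X(-3))/(-368) - 26/326 = (-3*(1 + 2*(-3)) + (7 - 1*(-10)))/(-368) - 26/326 = (-3*(1 - 6) + (7 + 10))*(-1/368) - 26*1/326 = (-3*(-5) + 17)*(-1/368) - 13/163 = (15 + 17)*(-1/368) - 13/163 = 32*(-1/368) - 13/163 = -2/23 - 13/163 = -625/3749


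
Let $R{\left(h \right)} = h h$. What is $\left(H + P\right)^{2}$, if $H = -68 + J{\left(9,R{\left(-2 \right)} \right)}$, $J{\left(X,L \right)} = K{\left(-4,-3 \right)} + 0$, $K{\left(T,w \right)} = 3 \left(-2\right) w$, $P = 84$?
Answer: $1156$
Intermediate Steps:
$K{\left(T,w \right)} = - 6 w$
$R{\left(h \right)} = h^{2}$
$J{\left(X,L \right)} = 18$ ($J{\left(X,L \right)} = \left(-6\right) \left(-3\right) + 0 = 18 + 0 = 18$)
$H = -50$ ($H = -68 + 18 = -50$)
$\left(H + P\right)^{2} = \left(-50 + 84\right)^{2} = 34^{2} = 1156$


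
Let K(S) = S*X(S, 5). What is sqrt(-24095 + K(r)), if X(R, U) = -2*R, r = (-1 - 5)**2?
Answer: I*sqrt(26687) ≈ 163.36*I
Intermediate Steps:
r = 36 (r = (-6)**2 = 36)
K(S) = -2*S**2 (K(S) = S*(-2*S) = -2*S**2)
sqrt(-24095 + K(r)) = sqrt(-24095 - 2*36**2) = sqrt(-24095 - 2*1296) = sqrt(-24095 - 2592) = sqrt(-26687) = I*sqrt(26687)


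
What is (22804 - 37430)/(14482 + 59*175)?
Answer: -14626/24807 ≈ -0.58959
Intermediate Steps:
(22804 - 37430)/(14482 + 59*175) = -14626/(14482 + 10325) = -14626/24807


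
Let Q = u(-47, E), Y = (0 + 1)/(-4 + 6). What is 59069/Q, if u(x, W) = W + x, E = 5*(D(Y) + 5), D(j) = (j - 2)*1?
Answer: -118138/59 ≈ -2002.3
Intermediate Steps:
Y = ½ (Y = 1/2 = 1*(½) = ½ ≈ 0.50000)
D(j) = -2 + j (D(j) = (-2 + j)*1 = -2 + j)
E = 35/2 (E = 5*((-2 + ½) + 5) = 5*(-3/2 + 5) = 5*(7/2) = 35/2 ≈ 17.500)
Q = -59/2 (Q = 35/2 - 47 = -59/2 ≈ -29.500)
59069/Q = 59069/(-59/2) = 59069*(-2/59) = -118138/59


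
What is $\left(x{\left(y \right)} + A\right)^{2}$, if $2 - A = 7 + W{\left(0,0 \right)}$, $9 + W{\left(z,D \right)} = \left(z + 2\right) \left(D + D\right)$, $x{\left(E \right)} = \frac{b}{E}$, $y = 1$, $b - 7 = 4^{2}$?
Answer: $729$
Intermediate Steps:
$b = 23$ ($b = 7 + 4^{2} = 7 + 16 = 23$)
$x{\left(E \right)} = \frac{23}{E}$
$W{\left(z,D \right)} = -9 + 2 D \left(2 + z\right)$ ($W{\left(z,D \right)} = -9 + \left(z + 2\right) \left(D + D\right) = -9 + \left(2 + z\right) 2 D = -9 + 2 D \left(2 + z\right)$)
$A = 4$ ($A = 2 - \left(7 + \left(-9 + 4 \cdot 0 + 2 \cdot 0 \cdot 0\right)\right) = 2 - \left(7 + \left(-9 + 0 + 0\right)\right) = 2 - \left(7 - 9\right) = 2 - -2 = 2 + 2 = 4$)
$\left(x{\left(y \right)} + A\right)^{2} = \left(\frac{23}{1} + 4\right)^{2} = \left(23 \cdot 1 + 4\right)^{2} = \left(23 + 4\right)^{2} = 27^{2} = 729$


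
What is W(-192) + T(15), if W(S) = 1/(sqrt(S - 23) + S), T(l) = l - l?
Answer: -192/37079 - I*sqrt(215)/37079 ≈ -0.0051781 - 0.00039545*I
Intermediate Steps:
T(l) = 0
W(S) = 1/(S + sqrt(-23 + S)) (W(S) = 1/(sqrt(-23 + S) + S) = 1/(S + sqrt(-23 + S)))
W(-192) + T(15) = 1/(-192 + sqrt(-23 - 192)) + 0 = 1/(-192 + sqrt(-215)) + 0 = 1/(-192 + I*sqrt(215)) + 0 = 1/(-192 + I*sqrt(215))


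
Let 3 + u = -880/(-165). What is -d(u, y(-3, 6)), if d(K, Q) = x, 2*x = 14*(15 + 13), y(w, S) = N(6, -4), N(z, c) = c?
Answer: -196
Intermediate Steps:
y(w, S) = -4
u = 7/3 (u = -3 - 880/(-165) = -3 - 880*(-1/165) = -3 + 16/3 = 7/3 ≈ 2.3333)
x = 196 (x = (14*(15 + 13))/2 = (14*28)/2 = (½)*392 = 196)
d(K, Q) = 196
-d(u, y(-3, 6)) = -1*196 = -196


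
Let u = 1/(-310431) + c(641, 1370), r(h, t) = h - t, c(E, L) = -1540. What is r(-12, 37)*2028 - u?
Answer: -30370085591/310431 ≈ -97832.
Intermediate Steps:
u = -478063741/310431 (u = 1/(-310431) - 1540 = -1/310431 - 1540 = -478063741/310431 ≈ -1540.0)
r(-12, 37)*2028 - u = (-12 - 1*37)*2028 - 1*(-478063741/310431) = (-12 - 37)*2028 + 478063741/310431 = -49*2028 + 478063741/310431 = -99372 + 478063741/310431 = -30370085591/310431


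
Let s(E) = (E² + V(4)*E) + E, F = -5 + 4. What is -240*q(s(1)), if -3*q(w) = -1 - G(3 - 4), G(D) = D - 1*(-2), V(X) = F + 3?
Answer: -160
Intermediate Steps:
F = -1
V(X) = 2 (V(X) = -1 + 3 = 2)
s(E) = E² + 3*E (s(E) = (E² + 2*E) + E = E² + 3*E)
G(D) = 2 + D (G(D) = D + 2 = 2 + D)
q(w) = ⅔ (q(w) = -(-1 - (2 + (3 - 4)))/3 = -(-1 - (2 - 1))/3 = -(-1 - 1*1)/3 = -(-1 - 1)/3 = -⅓*(-2) = ⅔)
-240*q(s(1)) = -240*⅔ = -160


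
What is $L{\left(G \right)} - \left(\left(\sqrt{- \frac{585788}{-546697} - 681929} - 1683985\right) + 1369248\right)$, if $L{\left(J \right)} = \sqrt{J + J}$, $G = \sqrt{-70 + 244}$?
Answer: $314737 + 2^{\frac{3}{4}} \sqrt[4]{87} - \frac{5 i \sqrt{8152519573235973}}{546697} \approx 3.1474 \cdot 10^{5} - 825.79 i$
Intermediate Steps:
$G = \sqrt{174} \approx 13.191$
$L{\left(J \right)} = \sqrt{2} \sqrt{J}$ ($L{\left(J \right)} = \sqrt{2 J} = \sqrt{2} \sqrt{J}$)
$L{\left(G \right)} - \left(\left(\sqrt{- \frac{585788}{-546697} - 681929} - 1683985\right) + 1369248\right) = \sqrt{2} \sqrt{\sqrt{174}} - \left(\left(\sqrt{- \frac{585788}{-546697} - 681929} - 1683985\right) + 1369248\right) = \sqrt{2} \sqrt[4]{174} - \left(\left(\sqrt{\left(-585788\right) \left(- \frac{1}{546697}\right) - 681929} - 1683985\right) + 1369248\right) = 2^{\frac{3}{4}} \sqrt[4]{87} - \left(\left(\sqrt{\frac{585788}{546697} - 681929} - 1683985\right) + 1369248\right) = 2^{\frac{3}{4}} \sqrt[4]{87} - \left(\left(\sqrt{- \frac{372807952725}{546697}} - 1683985\right) + 1369248\right) = 2^{\frac{3}{4}} \sqrt[4]{87} - \left(\left(\frac{5 i \sqrt{8152519573235973}}{546697} - 1683985\right) + 1369248\right) = 2^{\frac{3}{4}} \sqrt[4]{87} - \left(\left(-1683985 + \frac{5 i \sqrt{8152519573235973}}{546697}\right) + 1369248\right) = 2^{\frac{3}{4}} \sqrt[4]{87} - \left(-314737 + \frac{5 i \sqrt{8152519573235973}}{546697}\right) = 2^{\frac{3}{4}} \sqrt[4]{87} + \left(314737 - \frac{5 i \sqrt{8152519573235973}}{546697}\right) = 314737 + 2^{\frac{3}{4}} \sqrt[4]{87} - \frac{5 i \sqrt{8152519573235973}}{546697}$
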